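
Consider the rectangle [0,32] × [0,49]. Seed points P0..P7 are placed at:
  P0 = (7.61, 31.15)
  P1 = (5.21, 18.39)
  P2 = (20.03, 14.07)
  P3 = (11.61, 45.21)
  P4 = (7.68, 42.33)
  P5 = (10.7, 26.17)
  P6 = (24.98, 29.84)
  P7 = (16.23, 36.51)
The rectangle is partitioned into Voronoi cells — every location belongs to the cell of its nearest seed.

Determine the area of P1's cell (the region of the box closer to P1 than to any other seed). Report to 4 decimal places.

Area of P1's cell: 254.7971

1. box [0,32]×[0,49]: [(0, 0) (32, 0) (32, 49) (0, 49)]
2. ⊥bis P1·P0 via (6.41,24.77): [(0, 25.9756) (0, 0) (32, 0) (32, 19.9568)]  |A|=734.9196
3. ⊥bis P1·P2 via (12.62,16.23): [(14.6572, 23.2188) (0, 25.9756) (0, 0) (7.889, 0)]  |A|=281.9518
4. ⊥bis P1·P3 via (8.41,31.8): [(14.6572, 23.2188) (0, 25.9756) (0, 0) (7.889, 0)]  |A|=281.9518
5. ⊥bis P1·P4 via (6.445,30.36): [(14.6572, 23.2188) (0, 25.9756) (0, 0) (7.889, 0)]  |A|=281.9518
6. ⊥bis P1·P5 via (7.955,22.28): [(13.2868, 18.5176) (3.7055, 25.2787) (0, 25.9756) (0, 0) (7.889, 0)]  |A|=254.7971
7. ⊥bis P1·P6 via (15.095,24.115): [(13.2868, 18.5176) (3.7055, 25.2787) (0, 25.9756) (0, 0) (7.889, 0)]  |A|=254.7971
8. ⊥bis P1·P7 via (10.72,27.45): [(13.2868, 18.5176) (3.7055, 25.2787) (0, 25.9756) (0, 0) (7.889, 0)]  |A|=254.7971
9. canonical 5-gon: [(13.2868, 18.5176) (3.7055, 25.2787) (0, 25.9756) (0, 0) (7.889, 0)]
10. shoelace: 254.7971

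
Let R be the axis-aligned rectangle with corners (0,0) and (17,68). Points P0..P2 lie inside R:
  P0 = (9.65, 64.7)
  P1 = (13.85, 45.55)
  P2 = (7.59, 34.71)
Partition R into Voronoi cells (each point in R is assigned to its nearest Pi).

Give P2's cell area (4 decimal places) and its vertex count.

Area of P2's cell: 704.0045 (4 vertices)

1. box [0,17]×[0,68]: [(0, 0) (17, 0) (17, 68) (0, 68)]
2. ⊥bis P2·P0 via (8.62,49.705): [(0, 50.2971) (0, 0) (17, 0) (17, 49.1294)]  |A|=845.1251
3. ⊥bis P2·P1 via (10.72,40.13): [(0, 46.3207) (0, 0) (17, 0) (17, 36.5034)]  |A|=704.0045
4. canonical 4-gon: [(0, 46.3207) (0, 0) (17, 0) (17, 36.5034)]
5. shoelace: 704.0045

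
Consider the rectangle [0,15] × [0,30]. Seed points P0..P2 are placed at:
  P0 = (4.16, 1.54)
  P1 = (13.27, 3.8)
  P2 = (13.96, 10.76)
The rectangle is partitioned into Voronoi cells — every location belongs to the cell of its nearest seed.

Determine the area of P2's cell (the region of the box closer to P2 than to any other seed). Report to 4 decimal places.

1. box [0,15]×[0,30]: [(0, 0) (15, 0) (15, 30) (0, 30)]
2. ⊥bis P2·P0 via (9.06,6.15): [(0, 15.7799) (14.846, 0) (15, 0) (15, 30) (0, 30)]  |A|=332.8654
3. ⊥bis P2·P1 via (13.615,7.28): [(0, 15.7799) (7.419, 7.8943) (15, 7.1427) (15, 30) (0, 30)]  |A|=305.1831
4. canonical 5-gon: [(0, 15.7799) (7.419, 7.8943) (15, 7.1427) (15, 30) (0, 30)]
5. shoelace: 305.1831

Area of P2's cell: 305.1831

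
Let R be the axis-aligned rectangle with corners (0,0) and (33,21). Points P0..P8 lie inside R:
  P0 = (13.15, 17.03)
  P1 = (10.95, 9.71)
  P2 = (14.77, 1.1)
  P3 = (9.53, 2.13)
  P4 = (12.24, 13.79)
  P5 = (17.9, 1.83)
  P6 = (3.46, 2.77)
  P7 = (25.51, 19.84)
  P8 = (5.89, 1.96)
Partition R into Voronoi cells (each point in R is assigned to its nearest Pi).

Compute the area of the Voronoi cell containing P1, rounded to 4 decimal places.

Area of P1's cell: 84.2792

1. box [0,33]×[0,21]: [(0, 0) (33, 0) (33, 21) (0, 21)]
2. ⊥bis P1·P0 via (12.05,13.37): [(0, 16.9916) (0, 0) (33, 0) (33, 7.0736)]  |A|=397.0748
3. ⊥bis P1·P2 via (12.86,5.405): [(23.2354, 10.0083) (0, 16.9916) (0, 0) (0.6775, 0)]  |A|=200.7937
4. ⊥bis P1·P3 via (10.24,5.92): [(12.8983, 5.422) (23.2354, 10.0083) (0, 16.9916) (0, 7.8383)]  |A|=148.4064
5. ⊥bis P1·P4 via (11.595,11.75): [(12.8983, 5.422) (20.684, 8.8763) (0, 15.4161) (0, 7.8383)]  |A|=110.0526
6. ⊥bis P1·P5 via (14.425,5.77): [(12.8983, 5.422) (15.1764, 6.4327) (18.6692, 9.5133) (0, 15.4161) (0, 7.8383)]  |A|=105.8367
7. ⊥bis P1·P6 via (7.205,6.24): [(6.9263, 6.5408) (12.8983, 5.422) (15.1764, 6.4327) (18.6692, 9.5133) (0, 15.4161) (0, 14.016)]  |A|=84.4424
8. ⊥bis P1·P7 via (18.23,14.775): [(6.9263, 6.5408) (12.8983, 5.422) (15.1764, 6.4327) (18.6692, 9.5133) (0, 15.4161) (0, 14.016)]  |A|=84.4424
9. ⊥bis P1·P8 via (8.42,5.835): [(6.2943, 7.2229) (7.5051, 6.4323) (12.8983, 5.422) (15.1764, 6.4327) (18.6692, 9.5133) (0, 15.4161) (0, 14.016)]  |A|=84.2792
10. canonical 7-gon: [(6.2943, 7.2229) (7.5051, 6.4323) (12.8983, 5.422) (15.1764, 6.4327) (18.6692, 9.5133) (0, 15.4161) (0, 14.016)]
11. shoelace: 84.2792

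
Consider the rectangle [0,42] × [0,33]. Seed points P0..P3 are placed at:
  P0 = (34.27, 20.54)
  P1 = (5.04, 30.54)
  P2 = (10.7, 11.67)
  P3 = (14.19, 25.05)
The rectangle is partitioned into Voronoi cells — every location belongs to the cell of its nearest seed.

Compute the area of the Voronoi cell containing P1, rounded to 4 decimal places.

Area of P1's cell: 117.4185

1. box [0,42]×[0,33]: [(0, 0) (42, 0) (42, 33) (0, 33)]
2. ⊥bis P1·P0 via (19.655,25.54): [(0, 0) (10.9174, 0) (22.2072, 33) (0, 33)]  |A|=546.5555
3. ⊥bis P1·P2 via (7.87,21.105): [(0, 18.7444) (19.3118, 24.5369) (22.2072, 33) (0, 33)]  |A|=231.621
4. ⊥bis P1·P3 via (9.615,27.795): [(0, 18.7444) (5.103, 20.2751) (12.738, 33) (0, 33)]  |A|=117.4185
5. canonical 4-gon: [(0, 18.7444) (5.103, 20.2751) (12.738, 33) (0, 33)]
6. shoelace: 117.4185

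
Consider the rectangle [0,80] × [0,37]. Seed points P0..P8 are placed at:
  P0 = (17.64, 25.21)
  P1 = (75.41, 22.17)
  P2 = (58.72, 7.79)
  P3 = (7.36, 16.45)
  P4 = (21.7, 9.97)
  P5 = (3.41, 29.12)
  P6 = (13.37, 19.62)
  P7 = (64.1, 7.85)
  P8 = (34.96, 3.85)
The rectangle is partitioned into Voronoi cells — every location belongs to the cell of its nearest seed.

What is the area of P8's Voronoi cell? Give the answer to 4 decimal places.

1. box [0,80]×[0,37]: [(0, 0) (80, 0) (80, 37) (0, 37)]
2. ⊥bis P8·P0 via (26.3,14.53): [(8.3808, 0) (80, 0) (80, 37) (54.0113, 37)]  |A|=1805.747
3. ⊥bis P8·P1 via (55.185,13.01): [(46.9229, 31.2524) (8.3808, 0) (61.0773, 0)]  |A|=823.4449
4. ⊥bis P8·P2 via (46.84,5.82): [(43.1324, 28.1787) (8.3808, 0) (47.8051, 0)]  |A|=555.4633
5. ⊥bis P8·P3 via (21.16,10.15): [(43.1324, 28.1787) (21.3138, 10.4869) (16.5263, 0) (47.8051, 0)]  |A|=512.7528
6. ⊥bis P8·P4 via (28.33,6.91): [(43.1324, 28.1787) (35.1644, 21.7178) (25.1408, 0) (47.8051, 0)]  |A|=373.4687
7. ⊥bis P8·P5 via (19.185,16.485): [(43.1324, 28.1787) (35.1644, 21.7178) (25.1408, 0) (47.8051, 0)]  |A|=373.4687
8. ⊥bis P8·P6 via (24.165,11.735): [(43.1324, 28.1787) (35.1644, 21.7178) (25.1408, 0) (47.8051, 0)]  |A|=373.4687
9. ⊥bis P8·P7 via (49.53,5.85): [(43.1324, 28.1787) (35.1644, 21.7178) (25.1408, 0) (47.8051, 0)]  |A|=373.4687
10. canonical 4-gon: [(43.1324, 28.1787) (35.1644, 21.7178) (25.1408, 0) (47.8051, 0)]
11. shoelace: 373.4687

Area of P8's cell: 373.4687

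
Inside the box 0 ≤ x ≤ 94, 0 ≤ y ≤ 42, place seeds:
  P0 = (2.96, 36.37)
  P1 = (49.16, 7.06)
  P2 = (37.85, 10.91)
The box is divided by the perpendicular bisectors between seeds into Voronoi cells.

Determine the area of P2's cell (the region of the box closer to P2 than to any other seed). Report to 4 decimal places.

1. box [0,94]×[0,42]: [(0, 0) (94, 0) (94, 42) (0, 42)]
2. ⊥bis P2·P0 via (20.405,23.64): [(3.1544, 0) (94, 0) (94, 42) (33.8027, 42)]  |A|=3171.9016
3. ⊥bis P2·P1 via (43.505,8.985): [(3.1544, 0) (40.4464, 0) (54.7435, 42) (33.8027, 42)]  |A|=1222.891
4. canonical 4-gon: [(3.1544, 0) (40.4464, 0) (54.7435, 42) (33.8027, 42)]
5. shoelace: 1222.891

Area of P2's cell: 1222.8910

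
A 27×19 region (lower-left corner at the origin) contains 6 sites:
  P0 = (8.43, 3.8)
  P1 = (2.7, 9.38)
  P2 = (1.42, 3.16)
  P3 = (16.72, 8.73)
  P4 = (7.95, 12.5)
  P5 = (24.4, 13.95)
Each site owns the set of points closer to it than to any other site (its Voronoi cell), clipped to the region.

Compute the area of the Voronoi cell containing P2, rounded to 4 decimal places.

Area of P2's cell: 30.7994

1. box [0,27]×[0,19]: [(0, 0) (27, 0) (27, 19) (0, 19)]
2. ⊥bis P2·P0 via (4.925,3.48): [(0, 0) (5.2427, 0) (3.5081, 19) (0, 19)]  |A|=83.1323
3. ⊥bis P2·P1 via (2.06,6.27): [(0, 6.6939) (0, 0) (5.2427, 0) (4.7203, 5.7226)]  |A|=30.7994
4. ⊥bis P2·P3 via (9.07,5.945): [(0, 6.6939) (0, 0) (5.2427, 0) (4.7203, 5.7226)]  |A|=30.7994
5. ⊥bis P2·P4 via (4.685,7.83): [(0, 6.6939) (0, 0) (5.2427, 0) (4.7203, 5.7226)]  |A|=30.7994
6. ⊥bis P2·P5 via (12.91,8.555): [(0, 6.6939) (0, 0) (5.2427, 0) (4.7203, 5.7226)]  |A|=30.7994
7. canonical 4-gon: [(0, 6.6939) (0, 0) (5.2427, 0) (4.7203, 5.7226)]
8. shoelace: 30.7994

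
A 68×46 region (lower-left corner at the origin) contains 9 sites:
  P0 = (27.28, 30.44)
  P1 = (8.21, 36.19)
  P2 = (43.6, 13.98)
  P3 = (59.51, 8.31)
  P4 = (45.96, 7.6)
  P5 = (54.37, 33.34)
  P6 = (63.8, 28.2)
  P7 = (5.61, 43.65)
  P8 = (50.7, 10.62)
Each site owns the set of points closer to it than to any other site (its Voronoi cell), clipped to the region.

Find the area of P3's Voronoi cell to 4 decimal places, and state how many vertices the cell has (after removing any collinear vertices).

1. box [0,68]×[0,46]: [(0, 0) (68, 0) (68, 46) (0, 46)]
2. ⊥bis P3·P0 via (43.395,19.375): [(30.0916, 0) (68, 0) (68, 46) (61.6765, 46)]  |A|=1017.3349
3. ⊥bis P3·P1 via (33.86,22.25): [(30.0916, 0) (68, 0) (68, 46) (61.6765, 46)]  |A|=1017.3349
4. ⊥bis P3·P2 via (51.555,11.145): [(47.5831, 0) (68, 0) (68, 46) (63.9766, 46)]  |A|=562.1255
5. ⊥bis P3·P4 via (52.735,7.955): [(52.438, 13.6227) (53.1518, 0) (68, 0) (68, 46) (63.9766, 46)]  |A|=524.1951
6. ⊥bis P3·P5 via (56.94,20.825): [(54.8519, 20.3962) (52.438, 13.6227) (53.1518, 0) (68, 0) (68, 23.0962)]  |A|=322.118
7. ⊥bis P3·P6 via (61.655,18.255): [(54.6289, 19.7704) (52.438, 13.6227) (53.1518, 0) (68, 0) (68, 16.8865)]  |A|=276.7897
8. ⊥bis P3·P7 via (32.56,25.98): [(54.6289, 19.7704) (52.438, 13.6227) (53.1518, 0) (68, 0) (68, 16.8865)]  |A|=276.7897
9. ⊥bis P3·P8 via (55.105,9.465): [(57.637, 19.1216) (53.0638, 1.6801) (53.1518, 0) (68, 0) (68, 16.8865)]  |A|=234.0675
10. canonical 5-gon: [(57.637, 19.1216) (53.0638, 1.6801) (53.1518, 0) (68, 0) (68, 16.8865)]
11. shoelace: 234.0675

Area of P3's cell: 234.0675 (5 vertices)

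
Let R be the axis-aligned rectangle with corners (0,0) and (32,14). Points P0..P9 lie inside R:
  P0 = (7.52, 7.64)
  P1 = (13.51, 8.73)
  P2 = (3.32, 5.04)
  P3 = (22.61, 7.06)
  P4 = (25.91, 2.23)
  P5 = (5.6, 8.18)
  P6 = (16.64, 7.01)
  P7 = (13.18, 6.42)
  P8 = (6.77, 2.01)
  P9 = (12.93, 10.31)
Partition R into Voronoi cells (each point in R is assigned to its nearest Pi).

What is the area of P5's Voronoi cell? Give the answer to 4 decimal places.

Area of P5's cell: 47.0087

1. box [0,32]×[0,14]: [(0, 0) (32, 0) (32, 14) (0, 14)]
2. ⊥bis P5·P0 via (6.56,7.91): [(0, 0) (4.3353, 0) (8.2728, 14) (0, 14)]  |A|=88.2569
3. ⊥bis P5·P1 via (9.555,8.455): [(0, 0) (4.3353, 0) (8.2728, 14) (0, 14)]  |A|=88.2569
4. ⊥bis P5·P2 via (4.46,6.61): [(0, 9.8485) (5.9002, 5.5642) (8.2728, 14) (0, 14)]  |A|=47.1414
5. ⊥bis P5·P3 via (14.105,7.62): [(0, 9.8485) (5.9002, 5.5642) (8.2728, 14) (0, 14)]  |A|=47.1414
6. ⊥bis P5·P4 via (15.755,5.205): [(0, 9.8485) (5.9002, 5.5642) (8.2728, 14) (0, 14)]  |A|=47.1414
7. ⊥bis P5·P6 via (11.12,7.595): [(0, 9.8485) (5.9002, 5.5642) (8.2728, 14) (0, 14)]  |A|=47.1414
8. ⊥bis P5·P7 via (9.39,7.3): [(0, 9.8485) (5.9002, 5.5642) (8.2728, 14) (0, 14)]  |A|=47.1414
9. ⊥bis P5·P8 via (6.185,5.095): [(0, 9.8485) (5.9002, 5.5642) (8.2728, 14) (0, 14)]  |A|=47.1414
10. ⊥bis P5·P9 via (9.265,9.245): [(0, 9.8485) (5.9002, 5.5642) (8.0812, 13.3188) (7.8833, 14) (0, 14)]  |A|=47.0087
11. canonical 5-gon: [(0, 9.8485) (5.9002, 5.5642) (8.0812, 13.3188) (7.8833, 14) (0, 14)]
12. shoelace: 47.0087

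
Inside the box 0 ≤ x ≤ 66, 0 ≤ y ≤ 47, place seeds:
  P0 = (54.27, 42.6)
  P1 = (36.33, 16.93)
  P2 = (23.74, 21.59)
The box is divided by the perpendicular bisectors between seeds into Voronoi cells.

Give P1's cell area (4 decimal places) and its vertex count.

1. box [0,66]×[0,47]: [(0, 0) (66, 0) (66, 47) (0, 47)]
2. ⊥bis P1·P0 via (45.3,29.765): [(0, 0) (66, 0) (66, 15.2984) (20.6388, 47) (0, 47)]  |A|=2382.9879
3. ⊥bis P1·P2 via (30.035,19.26): [(22.9062, 0) (66, 0) (66, 15.2984) (36.2614, 36.0818)]  |A|=1004.9285
4. canonical 4-gon: [(22.9062, 0) (66, 0) (66, 15.2984) (36.2614, 36.0818)]
5. shoelace: 1004.9285

Area of P1's cell: 1004.9285 (4 vertices)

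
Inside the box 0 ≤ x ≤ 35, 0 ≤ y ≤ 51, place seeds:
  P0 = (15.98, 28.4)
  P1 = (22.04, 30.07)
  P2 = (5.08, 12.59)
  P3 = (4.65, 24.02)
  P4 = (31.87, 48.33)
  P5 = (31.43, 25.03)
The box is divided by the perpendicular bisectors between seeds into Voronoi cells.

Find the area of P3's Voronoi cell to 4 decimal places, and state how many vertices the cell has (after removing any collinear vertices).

1. box [0,35]×[0,51]: [(0, 0) (35, 0) (35, 51) (0, 51)]
2. ⊥bis P3·P0 via (10.315,26.21): [(0, 0) (20.4474, 0) (0.7316, 51) (0, 51)]  |A|=540.0632
3. ⊥bis P3·P1 via (13.345,27.045): [(0, 0) (20.4474, 0) (0.7316, 51) (0, 51)]  |A|=540.0632
4. ⊥bis P3·P2 via (4.865,18.305): [(0, 18.122) (13.249, 18.6204) (0.7316, 51) (0, 51)]  |A|=229.6448
5. ⊥bis P3·P4 via (18.26,36.175): [(0, 18.122) (13.249, 18.6204) (0.7316, 51) (0, 51)]  |A|=229.6448
6. ⊥bis P3·P5 via (18.04,24.525): [(0, 18.122) (13.249, 18.6204) (0.7316, 51) (0, 51)]  |A|=229.6448
7. canonical 4-gon: [(0, 18.122) (13.249, 18.6204) (0.7316, 51) (0, 51)]
8. shoelace: 229.6448

Area of P3's cell: 229.6448 (4 vertices)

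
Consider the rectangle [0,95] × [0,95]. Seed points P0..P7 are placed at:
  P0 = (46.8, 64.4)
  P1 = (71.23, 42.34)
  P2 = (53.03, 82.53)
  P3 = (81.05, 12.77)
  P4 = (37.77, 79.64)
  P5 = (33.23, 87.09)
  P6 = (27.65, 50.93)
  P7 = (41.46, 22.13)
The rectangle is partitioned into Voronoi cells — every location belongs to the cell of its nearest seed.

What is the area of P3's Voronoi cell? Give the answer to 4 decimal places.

Area of P3's cell: 984.6941

1. box [0,95]×[0,95]: [(0, 0) (95, 0) (95, 95) (0, 95)]
2. ⊥bis P3·P0 via (63.925,38.585): [(5.7602, 0) (95, 0) (95, 59.1993)]  |A|=2641.4682
3. ⊥bis P3·P1 via (76.14,27.555): [(18.385, 8.375) (5.7602, 0) (95, 0) (95, 33.8183)]  |A|=1669.1831
4. ⊥bis P3·P2 via (67.04,47.65): [(18.385, 8.375) (5.7602, 0) (95, 0) (95, 33.8183)]  |A|=1669.1831
5. ⊥bis P3·P4 via (59.41,46.205): [(18.385, 8.375) (5.7602, 0) (95, 0) (95, 33.8183)]  |A|=1669.1831
6. ⊥bis P3·P5 via (57.14,49.93): [(18.385, 8.375) (5.7602, 0) (95, 0) (95, 33.8183)]  |A|=1669.1831
7. ⊥bis P3·P6 via (54.35,31.85): [(43.5456, 16.7306) (31.5898, 0) (95, 0) (95, 33.8183)]  |A|=1400.4959
8. ⊥bis P3·P7 via (61.255,17.45): [(62.5793, 23.0516) (57.1294, 0) (95, 0) (95, 33.8183)]  |A|=984.6941
9. canonical 4-gon: [(62.5793, 23.0516) (57.1294, 0) (95, 0) (95, 33.8183)]
10. shoelace: 984.6941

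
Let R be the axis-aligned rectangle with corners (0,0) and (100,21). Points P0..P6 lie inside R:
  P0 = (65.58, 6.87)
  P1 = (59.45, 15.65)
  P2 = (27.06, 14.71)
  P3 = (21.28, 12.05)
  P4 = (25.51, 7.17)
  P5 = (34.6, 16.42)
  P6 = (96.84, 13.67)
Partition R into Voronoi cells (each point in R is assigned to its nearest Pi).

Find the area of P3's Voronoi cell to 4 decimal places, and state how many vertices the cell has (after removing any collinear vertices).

1. box [0,100]×[0,21]: [(0, 0) (100, 0) (100, 21) (0, 21)]
2. ⊥bis P3·P0 via (43.43,9.46): [(0, 0) (42.3238, 0) (44.7794, 21) (0, 21)]  |A|=914.5838
3. ⊥bis P3·P1 via (40.365,13.85): [(0, 0) (41.6713, 0) (39.6906, 21) (0, 21)]  |A|=854.3001
4. ⊥bis P3·P2 via (24.17,13.38): [(0, 0) (30.3276, 0) (20.6632, 21) (0, 21)]  |A|=535.4034
5. ⊥bis P3·P4 via (23.395,9.61): [(0, 0) (12.3083, 0) (25.1892, 11.1653) (20.6632, 21) (0, 21)]  |A|=434.8084
6. ⊥bis P3·P5 via (27.94,14.235): [(0, 0) (12.3083, 0) (25.1892, 11.1653) (20.6632, 21) (0, 21)]  |A|=434.8084
7. ⊥bis P3·P6 via (59.06,12.86): [(0, 0) (12.3083, 0) (25.1892, 11.1653) (20.6632, 21) (0, 21)]  |A|=434.8084
8. canonical 5-gon: [(0, 0) (12.3083, 0) (25.1892, 11.1653) (20.6632, 21) (0, 21)]
9. shoelace: 434.8084

Area of P3's cell: 434.8084 (5 vertices)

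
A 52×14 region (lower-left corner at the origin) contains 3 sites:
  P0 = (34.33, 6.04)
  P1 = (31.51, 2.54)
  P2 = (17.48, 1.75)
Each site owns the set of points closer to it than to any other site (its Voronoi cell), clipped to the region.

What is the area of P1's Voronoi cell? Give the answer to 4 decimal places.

1. box [0,52]×[0,14]: [(0, 0) (52, 0) (52, 14) (0, 14)]
2. ⊥bis P1·P0 via (32.92,4.29): [(0, 0) (38.2445, 0) (20.8686, 14) (0, 14)]  |A|=413.7913
3. ⊥bis P1·P2 via (24.495,2.145): [(24.6158, 0) (38.2445, 0) (23.9681, 11.5027)]  |A|=78.3832
4. canonical 3-gon: [(24.6158, 0) (38.2445, 0) (23.9681, 11.5027)]
5. shoelace: 78.3832

Area of P1's cell: 78.3832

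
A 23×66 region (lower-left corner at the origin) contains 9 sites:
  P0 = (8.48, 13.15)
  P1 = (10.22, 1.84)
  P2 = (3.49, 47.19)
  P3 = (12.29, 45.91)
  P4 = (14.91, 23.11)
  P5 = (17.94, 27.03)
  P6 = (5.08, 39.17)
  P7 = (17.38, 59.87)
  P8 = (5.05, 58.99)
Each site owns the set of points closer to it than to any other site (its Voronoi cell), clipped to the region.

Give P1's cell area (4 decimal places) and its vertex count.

Area of P1's cell: 179.9927 (4 vertices)

1. box [0,23]×[0,66]: [(0, 0) (23, 0) (23, 66) (0, 66)]
2. ⊥bis P1·P0 via (9.35,7.495): [(0, 6.0565) (0, 0) (23, 0) (23, 9.595)]  |A|=179.9927
3. ⊥bis P1·P2 via (6.855,24.515): [(0, 6.0565) (0, 0) (23, 0) (23, 9.595)]  |A|=179.9927
4. ⊥bis P1·P3 via (11.255,23.875): [(0, 6.0565) (0, 0) (23, 0) (23, 9.595)]  |A|=179.9927
5. ⊥bis P1·P4 via (12.565,12.475): [(0, 6.0565) (0, 0) (23, 0) (23, 9.595)]  |A|=179.9927
6. ⊥bis P1·P5 via (14.08,14.435): [(0, 6.0565) (0, 0) (23, 0) (23, 9.595)]  |A|=179.9927
7. ⊥bis P1·P6 via (7.65,20.505): [(0, 6.0565) (0, 0) (23, 0) (23, 9.595)]  |A|=179.9927
8. ⊥bis P1·P7 via (13.8,30.855): [(0, 6.0565) (0, 0) (23, 0) (23, 9.595)]  |A|=179.9927
9. ⊥bis P1·P8 via (7.635,30.415): [(0, 6.0565) (0, 0) (23, 0) (23, 9.595)]  |A|=179.9927
10. canonical 4-gon: [(0, 6.0565) (0, 0) (23, 0) (23, 9.595)]
11. shoelace: 179.9927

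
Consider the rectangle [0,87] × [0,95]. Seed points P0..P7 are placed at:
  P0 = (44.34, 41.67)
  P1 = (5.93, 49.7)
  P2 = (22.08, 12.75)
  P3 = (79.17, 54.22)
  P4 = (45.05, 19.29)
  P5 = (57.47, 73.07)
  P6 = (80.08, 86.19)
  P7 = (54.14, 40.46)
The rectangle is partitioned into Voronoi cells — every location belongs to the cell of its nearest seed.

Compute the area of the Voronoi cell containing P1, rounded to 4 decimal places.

Area of P1's cell: 1590.3166

1. box [0,87]×[0,95]: [(0, 0) (87, 0) (87, 95) (0, 95)]
2. ⊥bis P1·P0 via (25.135,45.685): [(0, 0) (15.5841, 0) (35.4448, 95) (0, 95)]  |A|=2423.8722
3. ⊥bis P1·P2 via (14.005,31.225): [(0, 25.1037) (22.9273, 35.1247) (35.4448, 95) (0, 95)]  |A|=1862.3988
4. ⊥bis P1·P3 via (42.55,51.96): [(0, 25.1037) (22.9273, 35.1247) (35.4448, 95) (0, 95)]  |A|=1862.3988
5. ⊥bis P1·P4 via (25.49,34.495): [(0, 25.1037) (22.9273, 35.1247) (35.4448, 95) (0, 95)]  |A|=1862.3988
6. ⊥bis P1·P5 via (31.7,61.385): [(0, 25.1037) (22.9273, 35.1247) (29.4532, 66.3401) (16.4578, 95) (0, 95)]  |A|=1590.3166
7. ⊥bis P1·P6 via (43.005,67.945): [(0, 25.1037) (22.9273, 35.1247) (29.4532, 66.3401) (16.4578, 95) (0, 95)]  |A|=1590.3166
8. ⊥bis P1·P7 via (30.035,45.08): [(0, 25.1037) (22.9273, 35.1247) (29.4532, 66.3401) (16.4578, 95) (0, 95)]  |A|=1590.3166
9. canonical 5-gon: [(0, 25.1037) (22.9273, 35.1247) (29.4532, 66.3401) (16.4578, 95) (0, 95)]
10. shoelace: 1590.3166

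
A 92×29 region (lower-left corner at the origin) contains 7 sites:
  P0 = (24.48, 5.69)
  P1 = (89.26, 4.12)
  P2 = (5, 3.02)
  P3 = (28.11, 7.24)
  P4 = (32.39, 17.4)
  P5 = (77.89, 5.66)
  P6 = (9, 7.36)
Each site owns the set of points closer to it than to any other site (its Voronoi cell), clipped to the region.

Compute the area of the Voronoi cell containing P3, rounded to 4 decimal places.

1. box [0,92]×[0,29]: [(0, 0) (92, 0) (92, 29) (0, 29)]
2. ⊥bis P3·P0 via (26.295,6.465): [(29.0555, 0) (92, 0) (92, 29) (16.6726, 29)]  |A|=2004.9418
3. ⊥bis P3·P1 via (58.685,5.68): [(29.0555, 0) (58.3952, 0) (59.8748, 29) (16.6726, 29)]  |A|=1051.8572
4. ⊥bis P3·P2 via (16.555,5.13): [(29.0555, 0) (58.3952, 0) (59.8748, 29) (16.6726, 29)]  |A|=1051.8572
5. ⊥bis P3·P4 via (30.25,12.32): [(22.3791, 15.6357) (29.0555, 0) (58.3952, 0) (58.4183, 0.4538)]  |A|=237.7258
6. ⊥bis P3·P5 via (53,6.45): [(52.8837, 2.7853) (22.3791, 15.6357) (29.0555, 0) (52.7953, 0)]  |A|=228.6442
7. ⊥bis P3·P6 via (18.555,7.3): [(52.8837, 2.7853) (22.3791, 15.6357) (29.0555, 0) (52.7953, 0)]  |A|=228.6442
8. canonical 4-gon: [(52.8837, 2.7853) (22.3791, 15.6357) (29.0555, 0) (52.7953, 0)]
9. shoelace: 228.6442

Area of P3's cell: 228.6442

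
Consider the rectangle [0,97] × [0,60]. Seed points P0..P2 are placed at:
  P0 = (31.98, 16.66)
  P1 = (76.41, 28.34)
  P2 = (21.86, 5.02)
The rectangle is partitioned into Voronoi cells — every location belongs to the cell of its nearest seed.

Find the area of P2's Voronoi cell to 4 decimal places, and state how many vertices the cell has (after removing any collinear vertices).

1. box [0,97]×[0,60]: [(0, 0) (97, 0) (97, 60) (0, 60)]
2. ⊥bis P2·P0 via (26.92,10.84): [(0, 34.2447) (0, 0) (39.3881, 0)]  |A|=674.417
3. ⊥bis P2·P1 via (49.135,16.68): [(0, 34.2447) (0, 0) (39.3881, 0)]  |A|=674.417
4. canonical 3-gon: [(0, 34.2447) (0, 0) (39.3881, 0)]
5. shoelace: 674.417

Area of P2's cell: 674.4170 (3 vertices)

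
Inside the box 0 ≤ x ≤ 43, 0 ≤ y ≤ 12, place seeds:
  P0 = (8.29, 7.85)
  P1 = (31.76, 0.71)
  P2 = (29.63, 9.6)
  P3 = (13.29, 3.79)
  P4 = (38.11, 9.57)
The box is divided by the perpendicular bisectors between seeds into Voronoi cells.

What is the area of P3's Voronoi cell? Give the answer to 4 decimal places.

Area of P3's cell: 126.5151

1. box [0,43]×[0,12]: [(0, 0) (43, 0) (43, 12) (0, 12)]
2. ⊥bis P3·P0 via (10.79,5.82): [(6.0642, 0) (43, 0) (43, 12) (15.8082, 12)]  |A|=384.7661
3. ⊥bis P3·P1 via (22.525,2.25): [(6.0642, 0) (22.1498, 0) (24.1509, 12) (15.8082, 12)]  |A|=146.5701
4. ⊥bis P3·P2 via (21.46,6.695): [(6.0642, 0) (22.1498, 0) (22.6896, 3.2369) (19.5737, 12) (15.8082, 12)]  |A|=126.5151
5. ⊥bis P3·P4 via (25.7,6.68): [(6.0642, 0) (22.1498, 0) (22.6896, 3.2369) (19.5737, 12) (15.8082, 12)]  |A|=126.5151
6. canonical 5-gon: [(6.0642, 0) (22.1498, 0) (22.6896, 3.2369) (19.5737, 12) (15.8082, 12)]
7. shoelace: 126.5151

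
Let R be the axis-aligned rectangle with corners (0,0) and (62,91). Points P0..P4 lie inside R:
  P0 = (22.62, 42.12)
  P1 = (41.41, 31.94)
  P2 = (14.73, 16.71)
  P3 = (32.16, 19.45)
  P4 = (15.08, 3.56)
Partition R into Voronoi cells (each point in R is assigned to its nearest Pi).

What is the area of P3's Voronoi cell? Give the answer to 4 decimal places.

1. box [0,62]×[0,91]: [(0, 0) (62, 0) (62, 91) (0, 91)]
2. ⊥bis P3·P0 via (27.39,30.785): [(0, 19.2587) (0, 0) (62, 0) (62, 45.3496)]  |A|=2002.858
3. ⊥bis P3·P1 via (36.785,25.695): [(28.9983, 31.4618) (0, 19.2587) (0, 0) (62, 0) (62, 7.021)]  |A|=1370.4024
4. ⊥bis P3·P2 via (23.445,18.08): [(28.9983, 31.4618) (21.8165, 28.4395) (26.2872, 0) (62, 0) (62, 7.021)]  |A|=786.5259
5. ⊥bis P3·P4 via (23.62,11.505): [(28.9983, 31.4618) (21.8165, 28.4395) (24.6532, 10.3945) (34.3234, 0) (62, 0) (62, 7.021)]  |A|=744.7597
6. canonical 6-gon: [(28.9983, 31.4618) (21.8165, 28.4395) (24.6532, 10.3945) (34.3234, 0) (62, 0) (62, 7.021)]
7. shoelace: 744.7597

Area of P3's cell: 744.7597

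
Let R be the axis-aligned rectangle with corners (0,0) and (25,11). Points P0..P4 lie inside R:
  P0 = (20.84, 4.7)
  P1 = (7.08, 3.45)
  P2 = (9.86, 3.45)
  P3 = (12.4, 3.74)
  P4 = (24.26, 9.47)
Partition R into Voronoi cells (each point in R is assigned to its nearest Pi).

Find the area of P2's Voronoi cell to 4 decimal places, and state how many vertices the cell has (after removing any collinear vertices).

1. box [0,25]×[0,11]: [(0, 0) (25, 0) (25, 11) (0, 11)]
2. ⊥bis P2·P0 via (15.35,4.075): [(0, 0) (15.8139, 0) (14.5616, 11) (0, 11)]  |A|=167.0655
3. ⊥bis P2·P1 via (8.47,3.45): [(8.47, 0) (15.8139, 0) (14.5616, 11) (8.47, 11)]  |A|=73.8955
4. ⊥bis P2·P3 via (11.13,3.595): [(8.47, 0) (11.5405, 0) (10.2845, 11) (8.47, 11)]  |A|=26.8675
5. ⊥bis P2·P4 via (17.06,6.46): [(8.47, 0) (11.5405, 0) (10.2845, 11) (8.47, 11)]  |A|=26.8675
6. canonical 4-gon: [(8.47, 0) (11.5405, 0) (10.2845, 11) (8.47, 11)]
7. shoelace: 26.8675

Area of P2's cell: 26.8675 (4 vertices)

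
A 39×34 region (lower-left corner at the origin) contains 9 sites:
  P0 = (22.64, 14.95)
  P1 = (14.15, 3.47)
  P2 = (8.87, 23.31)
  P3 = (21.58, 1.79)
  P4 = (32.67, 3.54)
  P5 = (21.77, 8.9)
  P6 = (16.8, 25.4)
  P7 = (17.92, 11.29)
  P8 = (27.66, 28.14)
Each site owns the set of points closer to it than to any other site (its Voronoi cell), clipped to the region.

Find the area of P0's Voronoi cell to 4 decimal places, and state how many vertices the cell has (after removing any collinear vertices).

1. box [0,39]×[0,34]: [(0, 0) (39, 0) (39, 34) (0, 34)]
2. ⊥bis P0·P1 via (18.395,9.21): [(0, 22.814) (30.8486, 0) (39, 0) (39, 34) (0, 34)]  |A|=974.1109
3. ⊥bis P0·P2 via (15.755,19.13): [(12.4166, 13.6313) (30.8486, 0) (39, 0) (39, 34) (24.7828, 34)]  |A|=652.2672
4. ⊥bis P0·P3 via (22.11,8.37): [(12.4166, 13.6313) (19.2156, 8.6031) (39, 7.0096) (39, 34) (24.7828, 34)]  |A|=547.8633
5. ⊥bis P0·P4 via (27.655,9.245): [(12.4166, 13.6313) (19.2156, 8.6031) (26.2777, 8.0343) (39, 19.2179) (39, 34) (24.7828, 34)]  |A|=470.2046
6. ⊥bis P0·P5 via (22.205,11.925): [(12.4166, 13.6313) (12.918, 13.2605) (29.5089, 10.8747) (39, 19.2179) (39, 34) (24.7828, 34)]  |A|=428.1336
7. ⊥bis P0·P6 via (19.72,20.175): [(14.6791, 17.3579) (12.4166, 13.6313) (12.918, 13.2605) (29.5089, 10.8747) (39, 19.2179) (39, 30.9497)]  |A|=272.7383
8. ⊥bis P0·P7 via (20.28,13.12): [(16.294, 18.2604) (21.0813, 12.0866) (29.5089, 10.8747) (39, 19.2179) (39, 30.9497)]  |A|=246.4814
9. ⊥bis P0·P8 via (25.15,21.545): [(23.3781, 22.2194) (16.294, 18.2604) (21.0813, 12.0866) (29.5089, 10.8747) (36.6628, 17.1633)]  |A|=135.2898
10. canonical 5-gon: [(23.3781, 22.2194) (16.294, 18.2604) (21.0813, 12.0866) (29.5089, 10.8747) (36.6628, 17.1633)]
11. shoelace: 135.2898

Area of P0's cell: 135.2898 (5 vertices)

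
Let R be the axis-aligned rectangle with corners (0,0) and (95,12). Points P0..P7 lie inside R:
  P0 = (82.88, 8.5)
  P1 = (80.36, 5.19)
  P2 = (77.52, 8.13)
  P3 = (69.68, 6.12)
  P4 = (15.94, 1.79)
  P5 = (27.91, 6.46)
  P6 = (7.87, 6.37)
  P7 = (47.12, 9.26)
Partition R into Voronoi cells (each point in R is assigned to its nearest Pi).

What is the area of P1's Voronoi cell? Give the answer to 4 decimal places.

Area of P1's cell: 70.1262

1. box [0,95]×[0,12]: [(0, 0) (95, 0) (95, 12) (0, 12)]
2. ⊥bis P1·P0 via (81.62,6.845): [(0, 0) (90.6109, 0) (74.8489, 12) (0, 12)]  |A|=992.7588
3. ⊥bis P1·P2 via (78.94,6.66): [(72.0455, 0) (90.6109, 0) (80.2283, 7.9045)]  |A|=73.3751
4. ⊥bis P1·P3 via (75.02,5.655): [(74.7555, 2.6179) (74.5276, 0) (90.6109, 0) (80.2283, 7.9045)]  |A|=70.1262
5. ⊥bis P1·P4 via (48.15,3.49): [(74.7555, 2.6179) (74.5276, 0) (90.6109, 0) (80.2283, 7.9045)]  |A|=70.1262
6. ⊥bis P1·P5 via (54.135,5.825): [(74.7555, 2.6179) (74.5276, 0) (90.6109, 0) (80.2283, 7.9045)]  |A|=70.1262
7. ⊥bis P1·P6 via (44.115,5.78): [(74.7555, 2.6179) (74.5276, 0) (90.6109, 0) (80.2283, 7.9045)]  |A|=70.1262
8. ⊥bis P1·P7 via (63.74,7.225): [(74.7555, 2.6179) (74.5276, 0) (90.6109, 0) (80.2283, 7.9045)]  |A|=70.1262
9. canonical 4-gon: [(74.7555, 2.6179) (74.5276, 0) (90.6109, 0) (80.2283, 7.9045)]
10. shoelace: 70.1262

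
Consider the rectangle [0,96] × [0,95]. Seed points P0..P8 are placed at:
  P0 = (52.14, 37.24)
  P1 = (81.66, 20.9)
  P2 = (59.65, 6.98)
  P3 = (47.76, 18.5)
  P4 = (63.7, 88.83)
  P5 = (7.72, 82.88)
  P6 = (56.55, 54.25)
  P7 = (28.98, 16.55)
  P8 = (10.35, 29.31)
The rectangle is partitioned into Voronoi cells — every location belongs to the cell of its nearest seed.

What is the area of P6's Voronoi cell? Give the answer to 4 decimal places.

1. box [0,96]×[0,95]: [(0, 0) (96, 0) (96, 95) (0, 95)]
2. ⊥bis P6·P0 via (54.345,45.745): [(0, 59.8344) (96, 34.9456) (96, 95) (0, 95)]  |A|=4570.56
3. ⊥bis P6·P1 via (69.105,37.575): [(0, 59.8344) (73.3961, 40.8058) (96, 57.8249) (96, 95) (0, 95)]  |A|=4311.9785
4. ⊥bis P6·P2 via (58.1,30.615): [(0, 59.8344) (73.3961, 40.8058) (96, 57.8249) (96, 95) (0, 95)]  |A|=4311.9785
5. ⊥bis P6·P3 via (52.155,36.375): [(0, 59.8344) (73.3961, 40.8058) (96, 57.8249) (96, 95) (0, 95)]  |A|=4311.9785
6. ⊥bis P6·P4 via (60.125,71.54): [(0, 83.9719) (0, 59.8344) (73.3961, 40.8058) (96, 57.8249) (96, 64.1222)]  |A|=2300.4952
7. ⊥bis P6·P5 via (32.135,68.565): [(36.7171, 76.38) (23.4513, 53.7545) (73.3961, 40.8058) (96, 57.8249) (96, 64.1222)]  |A|=1551.741
8. ⊥bis P6·P7 via (42.765,35.4): [(36.7171, 76.38) (23.4513, 53.7545) (73.3961, 40.8058) (96, 57.8249) (96, 64.1222)]  |A|=1551.741
9. ⊥bis P6·P8 via (33.45,41.78): [(36.7171, 76.38) (25.2915, 56.8931) (27.561, 52.689) (73.3961, 40.8058) (96, 57.8249) (96, 64.1222)]  |A|=1544.3112
10. canonical 6-gon: [(36.7171, 76.38) (25.2915, 56.8931) (27.561, 52.689) (73.3961, 40.8058) (96, 57.8249) (96, 64.1222)]
11. shoelace: 1544.3112

Area of P6's cell: 1544.3112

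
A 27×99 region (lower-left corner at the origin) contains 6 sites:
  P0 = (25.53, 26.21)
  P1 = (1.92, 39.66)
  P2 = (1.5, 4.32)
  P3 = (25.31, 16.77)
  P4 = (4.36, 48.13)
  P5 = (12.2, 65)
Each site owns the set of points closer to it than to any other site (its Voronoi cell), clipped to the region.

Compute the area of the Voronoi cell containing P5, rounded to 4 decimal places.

1. box [0,27]×[0,99]: [(0, 0) (27, 0) (27, 99) (0, 99)]
2. ⊥bis P5·P0 via (18.865,45.605): [(0, 39.1221) (27, 48.4006) (27, 99) (0, 99)]  |A|=1491.4437
3. ⊥bis P5·P1 via (7.06,52.33): [(0, 55.1941) (21.4485, 46.4928) (27, 48.4006) (27, 99) (0, 99)]  |A|=1319.0834
4. ⊥bis P5·P2 via (6.85,34.66): [(0, 55.1941) (21.4485, 46.4928) (27, 48.4006) (27, 99) (0, 99)]  |A|=1319.0834
5. ⊥bis P5·P3 via (18.755,40.885): [(0, 55.1941) (21.4485, 46.4928) (27, 48.4006) (27, 99) (0, 99)]  |A|=1319.0834
6. ⊥bis P5·P4 via (8.28,56.565): [(0, 60.413) (26.3378, 48.173) (27, 48.4006) (27, 99) (0, 99)]  |A|=1211.0668
7. canonical 5-gon: [(0, 60.413) (26.3378, 48.173) (27, 48.4006) (27, 99) (0, 99)]
8. shoelace: 1211.0668

Area of P5's cell: 1211.0668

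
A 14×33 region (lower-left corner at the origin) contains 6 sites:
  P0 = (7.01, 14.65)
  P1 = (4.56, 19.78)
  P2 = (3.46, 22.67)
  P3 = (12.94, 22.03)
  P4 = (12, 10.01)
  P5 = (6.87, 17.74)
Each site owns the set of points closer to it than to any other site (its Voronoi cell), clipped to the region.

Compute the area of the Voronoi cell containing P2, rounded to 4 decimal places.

1. box [0,14]×[0,33]: [(0, 0) (14, 0) (14, 33) (0, 33)]
2. ⊥bis P2·P0 via (5.235,18.66): [(0, 16.3428) (14, 22.5398) (14, 33) (0, 33)]  |A|=189.8223
3. ⊥bis P2·P1 via (4.01,21.225): [(0, 19.6987) (14, 25.0274) (14, 33) (0, 33)]  |A|=148.9171
4. ⊥bis P2·P3 via (8.2,22.35): [(0, 19.6987) (8.2326, 22.8322) (8.919, 33) (0, 33)]  |A|=100.0951
5. ⊥bis P2·P4 via (7.73,16.34): [(0, 19.6987) (8.2326, 22.8322) (8.919, 33) (0, 33)]  |A|=100.0951
6. ⊥bis P2·P5 via (5.165,20.205): [(0, 19.6987) (8.2326, 22.8322) (8.919, 33) (0, 33)]  |A|=100.0951
7. canonical 4-gon: [(0, 19.6987) (8.2326, 22.8322) (8.919, 33) (0, 33)]
8. shoelace: 100.0951

Area of P2's cell: 100.0951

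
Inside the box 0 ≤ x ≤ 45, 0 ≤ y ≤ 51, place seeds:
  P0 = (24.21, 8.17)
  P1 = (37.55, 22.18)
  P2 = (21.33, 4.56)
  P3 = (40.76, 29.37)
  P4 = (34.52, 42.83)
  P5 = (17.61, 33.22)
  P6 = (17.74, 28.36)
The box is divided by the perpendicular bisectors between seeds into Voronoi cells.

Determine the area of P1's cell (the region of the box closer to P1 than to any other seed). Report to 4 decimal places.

Area of P1's cell: 297.4039

1. box [0,45]×[0,51]: [(0, 0) (45, 0) (45, 51) (0, 51)]
2. ⊥bis P1·P0 via (30.88,15.175): [(0, 44.5782) (45, 1.7303) (45, 51) (0, 51)]  |A|=1253.059
3. ⊥bis P1·P2 via (29.44,13.37): [(0, 44.5782) (45, 1.7303) (45, 51) (0, 51)]  |A|=1253.059
4. ⊥bis P1·P3 via (39.155,25.775): [(2.6148, 42.0885) (45, 1.7303) (45, 23.1655)]  |A|=454.2685
5. ⊥bis P1·P4 via (36.035,32.505): [(27.0377, 31.1848) (15.7981, 29.5356) (45, 1.7303) (45, 23.1655)]  |A|=372.8529
6. ⊥bis P1·P5 via (27.58,27.7): [(29.0195, 30.3) (24.1784, 21.5561) (45, 1.7303) (45, 23.1655)]  |A|=310.2934
7. ⊥bis P1·P6 via (27.645,25.27): [(29.1904, 30.2237) (25.9578, 19.8618) (45, 1.7303) (45, 23.1655)]  |A|=297.4039
8. canonical 4-gon: [(29.1904, 30.2237) (25.9578, 19.8618) (45, 1.7303) (45, 23.1655)]
9. shoelace: 297.4039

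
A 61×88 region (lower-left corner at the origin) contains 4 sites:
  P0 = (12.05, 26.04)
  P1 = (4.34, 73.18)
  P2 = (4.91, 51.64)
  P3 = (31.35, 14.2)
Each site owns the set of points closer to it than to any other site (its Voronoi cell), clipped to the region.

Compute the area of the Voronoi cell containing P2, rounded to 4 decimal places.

Area of P2's cell: 994.6569

1. box [0,61]×[0,88]: [(0, 0) (61, 0) (61, 88) (0, 88)]
2. ⊥bis P2·P0 via (8.48,38.84): [(0, 36.4749) (61, 53.4882) (61, 88) (0, 88)]  |A|=2624.1275
3. ⊥bis P2·P1 via (4.625,62.41): [(0, 62.2876) (0, 36.4749) (61, 53.4882) (61, 63.9018)]  |A|=1104.9051
4. ⊥bis P2·P3 via (18.13,32.92): [(0, 62.2876) (0, 36.4749) (38.2836, 47.1524) (61, 63.1946) (61, 63.9018)]  |A|=994.6569
5. canonical 5-gon: [(0, 62.2876) (0, 36.4749) (38.2836, 47.1524) (61, 63.1946) (61, 63.9018)]
6. shoelace: 994.6569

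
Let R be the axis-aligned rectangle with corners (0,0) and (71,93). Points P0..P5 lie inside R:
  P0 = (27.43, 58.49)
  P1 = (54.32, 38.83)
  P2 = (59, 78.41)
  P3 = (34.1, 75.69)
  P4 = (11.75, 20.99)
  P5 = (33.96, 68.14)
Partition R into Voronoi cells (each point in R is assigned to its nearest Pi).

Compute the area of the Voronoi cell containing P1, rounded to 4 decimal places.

Area of P1's cell: 1871.3813

1. box [0,71]×[0,93]: [(0, 0) (71, 0) (71, 93) (0, 93)]
2. ⊥bis P1·P0 via (40.875,48.66): [(5.2984, 0) (71, 0) (71, 89.8635)]  |A|=2952.09
3. ⊥bis P1·P2 via (56.66,58.62): [(48.8336, 59.5454) (5.2984, 0) (71, 0) (71, 56.9244)]  |A|=2587.0195
4. ⊥bis P1·P3 via (44.21,57.26): [(48.8336, 59.5454) (5.2984, 0) (71, 0) (71, 56.9244)]  |A|=2587.0195
5. ⊥bis P1·P4 via (33.035,29.91): [(48.8336, 59.5454) (30.8968, 35.0123) (45.5695, 0) (71, 0) (71, 56.9244)]  |A|=1882.0275
6. ⊥bis P1·P5 via (44.14,53.485): [(52.2782, 59.1381) (44.6738, 53.8558) (30.8968, 35.0123) (45.5695, 0) (71, 0) (71, 56.9244)]  |A|=1871.3813
7. canonical 6-gon: [(52.2782, 59.1381) (44.6738, 53.8558) (30.8968, 35.0123) (45.5695, 0) (71, 0) (71, 56.9244)]
8. shoelace: 1871.3813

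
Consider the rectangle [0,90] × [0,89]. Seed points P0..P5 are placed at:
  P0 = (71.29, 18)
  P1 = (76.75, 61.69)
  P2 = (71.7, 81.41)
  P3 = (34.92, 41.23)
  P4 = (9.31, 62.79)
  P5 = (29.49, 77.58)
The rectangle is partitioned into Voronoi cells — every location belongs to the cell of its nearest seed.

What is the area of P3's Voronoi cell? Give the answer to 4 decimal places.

Area of P3's cell: 2526.2515

1. box [0,90]×[0,89]: [(0, 0) (90, 0) (90, 89) (0, 89)]
2. ⊥bis P3·P0 via (53.105,29.615): [(0, 0) (34.1895, 0) (90, 87.3796) (90, 89) (0, 89)]  |A|=5571.6514
3. ⊥bis P3·P1 via (55.835,51.46): [(0, 0) (34.1895, 0) (60.7021, 41.5094) (37.4733, 89) (0, 89)]  |A|=4300.6514
4. ⊥bis P3·P2 via (53.31,61.32): [(0, 0) (34.1895, 0) (60.7021, 41.5094) (49.1494, 65.1285) (23.0712, 89) (0, 89)]  |A|=4128.7514
5. ⊥bis P3·P4 via (22.115,52.01): [(0, 25.7407) (0, 0) (34.1895, 0) (60.7021, 41.5094) (49.1494, 65.1285) (40.1184, 73.3953)]  |A|=2679.8113
6. ⊥bis P3·P5 via (32.205,59.405): [(27.7847, 58.7447) (0, 25.7407) (0, 0) (34.1895, 0) (60.7021, 41.5094) (50.6045, 62.1535)]  |A|=2526.2515
7. canonical 6-gon: [(27.7847, 58.7447) (0, 25.7407) (0, 0) (34.1895, 0) (60.7021, 41.5094) (50.6045, 62.1535)]
8. shoelace: 2526.2515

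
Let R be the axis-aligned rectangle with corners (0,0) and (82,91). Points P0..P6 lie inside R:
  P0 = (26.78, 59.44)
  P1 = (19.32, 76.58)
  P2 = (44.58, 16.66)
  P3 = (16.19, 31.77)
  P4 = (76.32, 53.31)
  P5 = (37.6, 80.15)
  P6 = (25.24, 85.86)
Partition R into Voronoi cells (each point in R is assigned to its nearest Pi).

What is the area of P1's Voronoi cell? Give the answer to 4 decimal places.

1. box [0,82]×[0,91]: [(0, 0) (82, 0) (82, 91) (0, 91)]
2. ⊥bis P1·P0 via (23.05,68.01): [(0, 57.9777) (75.8715, 91) (0, 91)]  |A|=1252.7248
3. ⊥bis P1·P2 via (31.95,46.62): [(0, 57.9777) (75.8715, 91) (0, 91)]  |A|=1252.7248
4. ⊥bis P1·P3 via (17.755,54.175): [(0, 57.9777) (75.8715, 91) (0, 91)]  |A|=1252.7248
5. ⊥bis P1·P4 via (47.82,64.945): [(0, 57.9777) (54.6939, 81.7827) (58.4568, 91) (0, 91)]  |A|=1172.4663
6. ⊥bis P1·P5 via (28.46,78.365): [(0, 57.9777) (29.9, 70.9914) (25.9924, 91) (0, 91)]  |A|=753.7195
7. ⊥bis P1·P6 via (22.28,81.22): [(0, 57.9777) (29.9, 70.9914) (28.7026, 77.1228) (6.9492, 91) (0, 91)]  |A|=621.5863
8. canonical 5-gon: [(0, 57.9777) (29.9, 70.9914) (28.7026, 77.1228) (6.9492, 91) (0, 91)]
9. shoelace: 621.5863

Area of P1's cell: 621.5863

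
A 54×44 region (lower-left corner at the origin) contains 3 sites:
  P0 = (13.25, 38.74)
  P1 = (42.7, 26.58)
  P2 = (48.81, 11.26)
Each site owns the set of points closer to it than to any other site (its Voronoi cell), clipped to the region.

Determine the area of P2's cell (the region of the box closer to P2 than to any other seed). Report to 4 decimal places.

Area of P2's cell: 566.6084

1. box [0,54]×[0,44]: [(0, 0) (54, 0) (54, 44) (0, 44)]
2. ⊥bis P2·P0 via (31.03,25): [(11.7105, 0) (54, 0) (54, 44) (45.7128, 44)]  |A|=1112.6867
3. ⊥bis P2·P1 via (45.755,18.92): [(17.6781, 7.7222) (11.7105, 0) (54, 0) (54, 22.2083)]  |A|=566.6084
4. canonical 4-gon: [(17.6781, 7.7222) (11.7105, 0) (54, 0) (54, 22.2083)]
5. shoelace: 566.6084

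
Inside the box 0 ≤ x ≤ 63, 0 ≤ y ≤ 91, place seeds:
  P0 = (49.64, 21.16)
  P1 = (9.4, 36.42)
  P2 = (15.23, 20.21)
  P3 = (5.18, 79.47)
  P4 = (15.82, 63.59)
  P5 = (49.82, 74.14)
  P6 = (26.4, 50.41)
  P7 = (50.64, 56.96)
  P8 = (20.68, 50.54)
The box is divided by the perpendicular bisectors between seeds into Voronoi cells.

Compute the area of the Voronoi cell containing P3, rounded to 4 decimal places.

Area of P3's cell: 485.1441

1. box [0,63]×[0,91]: [(0, 0) (63, 0) (63, 91) (0, 91)]
2. ⊥bis P3·P0 via (27.41,50.315): [(0, 29.4155) (63, 77.4515) (63, 91) (0, 91)]  |A|=2366.6877
3. ⊥bis P3·P1 via (7.29,57.945): [(0, 57.2304) (41.8614, 61.3339) (63, 77.4515) (63, 91) (0, 91)]  |A|=1784.5023
4. ⊥bis P3·P2 via (10.205,49.84): [(0, 57.2304) (41.8614, 61.3339) (63, 77.4515) (63, 91) (0, 91)]  |A|=1784.5023
5. ⊥bis P3·P4 via (10.5,71.53): [(0, 64.4947) (39.5586, 91) (0, 91)]  |A|=524.2557
6. ⊥bis P3·P5 via (27.5,76.805): [(0, 64.4947) (28.2937, 83.4522) (29.1949, 91) (0, 91)]  |A|=485.1441
7. ⊥bis P3·P6 via (15.79,64.94): [(0, 64.4947) (28.2937, 83.4522) (29.1949, 91) (0, 91)]  |A|=485.1441
8. ⊥bis P3·P7 via (27.91,68.215): [(0, 64.4947) (28.2937, 83.4522) (29.1949, 91) (0, 91)]  |A|=485.1441
9. ⊥bis P3·P8 via (12.93,65.005): [(0, 64.4947) (28.2937, 83.4522) (29.1949, 91) (0, 91)]  |A|=485.1441
10. canonical 4-gon: [(0, 64.4947) (28.2937, 83.4522) (29.1949, 91) (0, 91)]
11. shoelace: 485.1441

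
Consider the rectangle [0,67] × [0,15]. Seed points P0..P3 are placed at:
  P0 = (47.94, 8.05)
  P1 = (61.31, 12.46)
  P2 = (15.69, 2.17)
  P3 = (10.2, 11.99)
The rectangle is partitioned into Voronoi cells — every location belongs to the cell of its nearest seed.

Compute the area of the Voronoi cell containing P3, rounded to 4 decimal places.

Area of P3's cell: 205.4439

1. box [0,67]×[0,15]: [(0, 0) (67, 0) (67, 15) (0, 15)]
2. ⊥bis P3·P0 via (29.07,10.02): [(0, 0) (28.0239, 0) (29.5899, 15) (0, 15)]  |A|=432.1037
3. ⊥bis P3·P1 via (35.755,12.225): [(0, 0) (28.0239, 0) (29.5899, 15) (0, 15)]  |A|=432.1037
4. ⊥bis P3·P2 via (12.945,7.08): [(0, 0) (0.281, 0) (27.1116, 15) (0, 15)]  |A|=205.4439
5. canonical 4-gon: [(0, 0) (0.281, 0) (27.1116, 15) (0, 15)]
6. shoelace: 205.4439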